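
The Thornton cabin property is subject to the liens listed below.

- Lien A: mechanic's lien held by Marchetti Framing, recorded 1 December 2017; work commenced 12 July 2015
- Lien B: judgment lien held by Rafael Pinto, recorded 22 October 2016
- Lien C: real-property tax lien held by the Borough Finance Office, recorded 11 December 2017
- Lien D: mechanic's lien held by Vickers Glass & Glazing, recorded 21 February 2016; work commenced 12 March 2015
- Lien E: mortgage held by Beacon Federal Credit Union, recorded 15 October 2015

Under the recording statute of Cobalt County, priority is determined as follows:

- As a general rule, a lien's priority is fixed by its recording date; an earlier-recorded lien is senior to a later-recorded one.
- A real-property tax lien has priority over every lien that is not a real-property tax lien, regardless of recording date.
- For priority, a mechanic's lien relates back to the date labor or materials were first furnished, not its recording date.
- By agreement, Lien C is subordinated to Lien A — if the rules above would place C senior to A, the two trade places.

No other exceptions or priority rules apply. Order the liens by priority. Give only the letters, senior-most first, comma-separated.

A, D, C, E, B

Effective dates after the stated exceptions: A's effective date is 12 July 2015, when work began; D's effective date is 12 March 2015, when work began.
C, as a real-property tax lien, has superpriority and ranks first.
Among the remaining liens, by effective date: D (12 March 2015), A (12 July 2015), E (15 October 2015), B (22 October 2016).
C would otherwise be senior to A, so under the subordination agreement C and A exchange positions.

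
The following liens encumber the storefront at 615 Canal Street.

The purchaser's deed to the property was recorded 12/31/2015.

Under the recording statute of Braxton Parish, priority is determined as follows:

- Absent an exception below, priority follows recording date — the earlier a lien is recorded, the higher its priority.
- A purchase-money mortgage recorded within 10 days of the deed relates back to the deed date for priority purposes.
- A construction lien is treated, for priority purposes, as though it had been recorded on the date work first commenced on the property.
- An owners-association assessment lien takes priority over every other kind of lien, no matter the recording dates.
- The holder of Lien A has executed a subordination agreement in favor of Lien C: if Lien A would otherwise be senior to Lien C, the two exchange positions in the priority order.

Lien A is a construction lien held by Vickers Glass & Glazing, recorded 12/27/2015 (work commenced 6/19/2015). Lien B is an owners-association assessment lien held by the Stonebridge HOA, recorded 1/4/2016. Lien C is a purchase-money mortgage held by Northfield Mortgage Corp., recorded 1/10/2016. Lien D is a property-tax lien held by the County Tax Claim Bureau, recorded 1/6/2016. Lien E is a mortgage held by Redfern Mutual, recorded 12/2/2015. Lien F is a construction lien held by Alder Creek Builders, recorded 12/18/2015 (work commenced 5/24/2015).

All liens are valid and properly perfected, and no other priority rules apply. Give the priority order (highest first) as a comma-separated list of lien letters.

B, F, C, E, A, D

First, effective dates: A is treated as recorded 6/19/2015, the work-commencement date; C relates back to the deed date 12/31/2015; F's effective date is 5/24/2015, when work began.
B, as an owners-association assessment lien, has superpriority and ranks first.
Among the remaining liens, by effective date: F (5/24/2015), A (6/19/2015), E (12/2/2015), C (12/31/2015), D (1/6/2016).
A would otherwise be senior to C, so under the subordination agreement A and C exchange positions.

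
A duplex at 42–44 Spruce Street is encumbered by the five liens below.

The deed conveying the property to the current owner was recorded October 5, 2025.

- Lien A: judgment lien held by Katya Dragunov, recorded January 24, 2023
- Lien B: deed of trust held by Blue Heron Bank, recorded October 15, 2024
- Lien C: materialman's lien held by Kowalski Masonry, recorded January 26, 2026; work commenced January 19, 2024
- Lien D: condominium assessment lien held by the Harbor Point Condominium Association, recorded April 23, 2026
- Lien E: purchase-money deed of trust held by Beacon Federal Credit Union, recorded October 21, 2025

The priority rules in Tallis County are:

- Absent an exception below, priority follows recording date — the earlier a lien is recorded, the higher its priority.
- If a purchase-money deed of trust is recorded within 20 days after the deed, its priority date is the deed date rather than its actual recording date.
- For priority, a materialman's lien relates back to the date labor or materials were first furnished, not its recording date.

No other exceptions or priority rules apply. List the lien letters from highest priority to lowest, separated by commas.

Effective dates after the stated exceptions: C is treated as recorded January 19, 2024, the work-commencement date; E was recorded within the 20-day window, so its effective date is the deed date October 5, 2025.
By effective date, earliest first: A (January 24, 2023), C (January 19, 2024), B (October 15, 2024), E (October 5, 2025), D (April 23, 2026).

A, C, B, E, D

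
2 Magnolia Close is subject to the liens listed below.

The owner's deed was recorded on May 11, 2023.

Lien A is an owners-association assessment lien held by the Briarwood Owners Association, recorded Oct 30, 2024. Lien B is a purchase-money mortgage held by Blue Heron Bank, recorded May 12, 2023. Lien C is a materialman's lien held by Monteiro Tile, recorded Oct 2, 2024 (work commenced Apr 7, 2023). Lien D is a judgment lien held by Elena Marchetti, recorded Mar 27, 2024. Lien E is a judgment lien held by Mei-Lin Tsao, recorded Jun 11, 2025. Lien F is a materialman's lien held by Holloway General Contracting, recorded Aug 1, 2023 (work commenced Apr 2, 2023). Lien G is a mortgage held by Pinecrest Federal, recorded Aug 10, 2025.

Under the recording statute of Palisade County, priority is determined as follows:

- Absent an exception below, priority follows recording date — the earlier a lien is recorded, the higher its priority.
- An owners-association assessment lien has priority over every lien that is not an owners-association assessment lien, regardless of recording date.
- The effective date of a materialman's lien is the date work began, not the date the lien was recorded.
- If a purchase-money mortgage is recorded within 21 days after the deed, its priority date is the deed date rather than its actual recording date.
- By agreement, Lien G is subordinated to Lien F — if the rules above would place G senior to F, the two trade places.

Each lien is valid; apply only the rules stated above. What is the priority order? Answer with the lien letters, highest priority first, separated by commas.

First, effective dates: B was recorded within the 21-day window, so its effective date is the deed date May 11, 2023; C is treated as recorded Apr 7, 2023, the work-commencement date; F's effective date is Apr 2, 2023, when work began.
A is an owners-association assessment lien, so it outranks all other liens regardless of date.
Among the remaining liens, by effective date: F (Apr 2, 2023), C (Apr 7, 2023), B (May 11, 2023), D (Mar 27, 2024), E (Jun 11, 2025), G (Aug 10, 2025).
G already ranks below F; the subordination has no effect.

A, F, C, B, D, E, G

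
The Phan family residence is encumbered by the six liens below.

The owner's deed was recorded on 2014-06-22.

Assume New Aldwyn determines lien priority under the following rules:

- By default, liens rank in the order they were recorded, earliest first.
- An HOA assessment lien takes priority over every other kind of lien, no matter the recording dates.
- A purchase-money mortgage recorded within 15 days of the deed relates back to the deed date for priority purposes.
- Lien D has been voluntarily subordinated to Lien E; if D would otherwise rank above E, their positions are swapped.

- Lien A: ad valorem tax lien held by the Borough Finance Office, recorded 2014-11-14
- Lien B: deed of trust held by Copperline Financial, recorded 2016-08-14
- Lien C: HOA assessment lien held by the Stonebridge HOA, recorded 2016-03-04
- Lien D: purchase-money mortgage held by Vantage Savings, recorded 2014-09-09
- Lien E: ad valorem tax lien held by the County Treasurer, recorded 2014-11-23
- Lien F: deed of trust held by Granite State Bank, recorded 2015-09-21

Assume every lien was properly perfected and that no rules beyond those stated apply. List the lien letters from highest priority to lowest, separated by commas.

Adjusting effective dates: D was recorded 79 days after the deed — beyond 15 days — so no relation-back applies.
C is an HOA assessment lien and takes priority over every other lien.
Ordering the rest by effective date: D (2014-09-09), A (2014-11-14), E (2014-11-23), F (2015-09-21), B (2016-08-14).
The subordination applies — D was senior to E — so D and E swap.

C, E, A, D, F, B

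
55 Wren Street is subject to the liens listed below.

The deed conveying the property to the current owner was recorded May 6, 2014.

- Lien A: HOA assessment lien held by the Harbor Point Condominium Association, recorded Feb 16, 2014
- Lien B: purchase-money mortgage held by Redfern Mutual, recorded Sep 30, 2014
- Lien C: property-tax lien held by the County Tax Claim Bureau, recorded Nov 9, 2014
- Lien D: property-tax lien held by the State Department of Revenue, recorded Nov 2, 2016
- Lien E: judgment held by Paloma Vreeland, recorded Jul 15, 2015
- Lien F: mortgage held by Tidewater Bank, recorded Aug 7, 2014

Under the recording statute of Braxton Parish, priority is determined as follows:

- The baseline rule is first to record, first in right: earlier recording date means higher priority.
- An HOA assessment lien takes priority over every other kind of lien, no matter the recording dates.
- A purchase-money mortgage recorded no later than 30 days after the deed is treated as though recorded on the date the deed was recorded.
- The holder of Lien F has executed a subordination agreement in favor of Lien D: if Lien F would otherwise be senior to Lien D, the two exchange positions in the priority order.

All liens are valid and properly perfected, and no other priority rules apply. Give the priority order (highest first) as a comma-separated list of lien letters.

Effective dates: B was recorded 147 days after the deed — beyond 30 days — so no relation-back applies.
A, as an HOA assessment lien, has superpriority and ranks first.
Remaining liens by effective date: F (Aug 7, 2014), B (Sep 30, 2014), C (Nov 9, 2014), E (Jul 15, 2015), D (Nov 2, 2016).
F is senior to D before the subordination, so the two trade places.

A, D, B, C, E, F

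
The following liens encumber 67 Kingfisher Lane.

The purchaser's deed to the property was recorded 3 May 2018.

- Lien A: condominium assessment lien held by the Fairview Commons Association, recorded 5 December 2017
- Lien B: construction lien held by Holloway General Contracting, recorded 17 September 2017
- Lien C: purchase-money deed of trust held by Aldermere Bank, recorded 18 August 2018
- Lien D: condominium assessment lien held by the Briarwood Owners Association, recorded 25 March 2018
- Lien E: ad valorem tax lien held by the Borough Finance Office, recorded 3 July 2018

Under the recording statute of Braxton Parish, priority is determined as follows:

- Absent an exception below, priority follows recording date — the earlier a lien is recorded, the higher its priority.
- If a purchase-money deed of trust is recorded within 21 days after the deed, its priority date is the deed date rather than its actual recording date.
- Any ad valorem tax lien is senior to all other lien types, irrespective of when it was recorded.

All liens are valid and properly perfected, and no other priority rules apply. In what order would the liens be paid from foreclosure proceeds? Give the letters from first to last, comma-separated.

Adjusting effective dates: C missed the 21-day window (107 days after the deed), so its recording date stands.
E is an ad valorem tax lien and takes priority over every other lien.
The other liens, earliest effective date first: B (17 September 2017), A (5 December 2017), D (25 March 2018), C (18 August 2018).

E, B, A, D, C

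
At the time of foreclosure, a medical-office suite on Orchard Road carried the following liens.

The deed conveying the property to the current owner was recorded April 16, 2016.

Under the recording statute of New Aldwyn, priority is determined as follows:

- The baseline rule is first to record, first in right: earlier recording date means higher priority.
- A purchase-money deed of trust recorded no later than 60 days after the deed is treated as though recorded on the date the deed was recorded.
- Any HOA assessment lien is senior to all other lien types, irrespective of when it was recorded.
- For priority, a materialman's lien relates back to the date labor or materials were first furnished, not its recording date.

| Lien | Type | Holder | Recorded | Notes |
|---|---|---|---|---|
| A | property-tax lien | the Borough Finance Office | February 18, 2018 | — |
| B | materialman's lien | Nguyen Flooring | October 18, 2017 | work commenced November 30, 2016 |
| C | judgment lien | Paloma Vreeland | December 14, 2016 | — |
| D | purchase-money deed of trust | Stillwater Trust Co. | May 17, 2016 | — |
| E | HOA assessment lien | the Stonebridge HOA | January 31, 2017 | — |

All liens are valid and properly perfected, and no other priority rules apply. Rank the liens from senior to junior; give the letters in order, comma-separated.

First, effective dates: B is treated as recorded November 30, 2016, the work-commencement date; D's effective date is the deed date, April 16, 2016.
E is an HOA assessment lien and takes priority over every other lien.
Remaining liens by effective date: D (April 16, 2016), B (November 30, 2016), C (December 14, 2016), A (February 18, 2018).

E, D, B, C, A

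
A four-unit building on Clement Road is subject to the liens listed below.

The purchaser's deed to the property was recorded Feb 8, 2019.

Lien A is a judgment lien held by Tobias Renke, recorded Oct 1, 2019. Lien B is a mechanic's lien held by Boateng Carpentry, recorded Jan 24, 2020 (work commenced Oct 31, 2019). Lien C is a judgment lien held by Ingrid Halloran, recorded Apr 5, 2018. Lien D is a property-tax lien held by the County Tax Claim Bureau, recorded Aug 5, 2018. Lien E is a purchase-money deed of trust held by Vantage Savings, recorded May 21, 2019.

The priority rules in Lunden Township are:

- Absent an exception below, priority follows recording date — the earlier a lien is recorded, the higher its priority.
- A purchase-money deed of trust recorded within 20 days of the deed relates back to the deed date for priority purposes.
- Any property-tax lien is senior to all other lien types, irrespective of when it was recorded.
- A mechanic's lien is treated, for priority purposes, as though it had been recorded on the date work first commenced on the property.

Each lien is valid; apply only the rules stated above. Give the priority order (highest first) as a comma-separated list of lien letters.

Adjusting effective dates: B's effective date is Oct 31, 2019, when work began; E was recorded 102 days after the deed — beyond 20 days — so no relation-back applies.
D, as a property-tax lien, has superpriority and ranks first.
The other liens, earliest effective date first: C (Apr 5, 2018), E (May 21, 2019), A (Oct 1, 2019), B (Oct 31, 2019).

D, C, E, A, B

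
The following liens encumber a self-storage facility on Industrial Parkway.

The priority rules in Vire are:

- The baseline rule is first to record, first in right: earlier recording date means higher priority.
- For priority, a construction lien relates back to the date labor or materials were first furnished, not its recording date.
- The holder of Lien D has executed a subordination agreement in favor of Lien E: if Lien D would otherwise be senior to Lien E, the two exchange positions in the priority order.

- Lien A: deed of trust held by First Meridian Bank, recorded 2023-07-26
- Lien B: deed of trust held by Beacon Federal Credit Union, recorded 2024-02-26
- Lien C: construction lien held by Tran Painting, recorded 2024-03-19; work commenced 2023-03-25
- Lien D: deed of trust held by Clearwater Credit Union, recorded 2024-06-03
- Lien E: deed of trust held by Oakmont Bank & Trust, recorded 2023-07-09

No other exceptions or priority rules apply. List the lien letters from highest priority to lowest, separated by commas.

C, E, A, B, D

Effective dates: C's effective date is 2023-03-25, when work began.
Sorted by effective date: C (2023-03-25), E (2023-07-09), A (2023-07-26), B (2024-02-26), D (2024-06-03).
D already ranks below E; the subordination has no effect.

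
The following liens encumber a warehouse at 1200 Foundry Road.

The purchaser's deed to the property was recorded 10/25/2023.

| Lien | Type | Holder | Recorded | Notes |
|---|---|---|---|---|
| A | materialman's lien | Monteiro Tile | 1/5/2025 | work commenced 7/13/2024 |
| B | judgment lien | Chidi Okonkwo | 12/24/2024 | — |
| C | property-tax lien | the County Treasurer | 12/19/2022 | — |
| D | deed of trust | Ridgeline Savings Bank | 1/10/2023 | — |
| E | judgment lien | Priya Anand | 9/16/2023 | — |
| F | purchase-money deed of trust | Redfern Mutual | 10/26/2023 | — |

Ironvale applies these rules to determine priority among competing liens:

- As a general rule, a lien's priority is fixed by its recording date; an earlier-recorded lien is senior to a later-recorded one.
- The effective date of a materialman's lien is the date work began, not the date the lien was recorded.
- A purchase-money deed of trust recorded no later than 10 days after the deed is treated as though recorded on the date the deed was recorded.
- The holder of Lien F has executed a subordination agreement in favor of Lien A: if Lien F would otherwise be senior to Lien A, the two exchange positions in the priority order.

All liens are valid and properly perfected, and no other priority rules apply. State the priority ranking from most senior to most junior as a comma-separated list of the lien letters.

C, D, E, A, F, B

Adjusting effective dates: A's effective date is 7/13/2024, when work began; F relates back to the deed date 10/25/2023.
Sorted by effective date: C (12/19/2022), D (1/10/2023), E (9/16/2023), F (10/25/2023), A (7/13/2024), B (12/24/2024).
Because F would otherwise rank above A, the subordination swaps them.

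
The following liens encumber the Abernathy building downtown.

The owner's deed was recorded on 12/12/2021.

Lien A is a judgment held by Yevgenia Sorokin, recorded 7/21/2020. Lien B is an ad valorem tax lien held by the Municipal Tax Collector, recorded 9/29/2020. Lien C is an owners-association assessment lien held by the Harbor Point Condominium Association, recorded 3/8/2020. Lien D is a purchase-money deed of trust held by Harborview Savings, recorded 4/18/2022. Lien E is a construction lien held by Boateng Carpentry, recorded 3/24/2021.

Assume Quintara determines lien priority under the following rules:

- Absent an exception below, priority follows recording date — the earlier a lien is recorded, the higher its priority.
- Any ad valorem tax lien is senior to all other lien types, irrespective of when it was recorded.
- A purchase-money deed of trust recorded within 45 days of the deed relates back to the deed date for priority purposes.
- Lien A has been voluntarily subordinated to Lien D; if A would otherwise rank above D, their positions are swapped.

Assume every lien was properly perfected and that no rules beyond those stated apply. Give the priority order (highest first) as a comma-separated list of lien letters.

Adjusting effective dates: D was recorded 127 days after the deed — beyond 45 days — so no relation-back applies.
B, as an ad valorem tax lien, has superpriority and ranks first.
Among the remaining liens, by effective date: C (3/8/2020), A (7/21/2020), E (3/24/2021), D (4/18/2022).
Because A would otherwise rank above D, the subordination swaps them.

B, C, D, E, A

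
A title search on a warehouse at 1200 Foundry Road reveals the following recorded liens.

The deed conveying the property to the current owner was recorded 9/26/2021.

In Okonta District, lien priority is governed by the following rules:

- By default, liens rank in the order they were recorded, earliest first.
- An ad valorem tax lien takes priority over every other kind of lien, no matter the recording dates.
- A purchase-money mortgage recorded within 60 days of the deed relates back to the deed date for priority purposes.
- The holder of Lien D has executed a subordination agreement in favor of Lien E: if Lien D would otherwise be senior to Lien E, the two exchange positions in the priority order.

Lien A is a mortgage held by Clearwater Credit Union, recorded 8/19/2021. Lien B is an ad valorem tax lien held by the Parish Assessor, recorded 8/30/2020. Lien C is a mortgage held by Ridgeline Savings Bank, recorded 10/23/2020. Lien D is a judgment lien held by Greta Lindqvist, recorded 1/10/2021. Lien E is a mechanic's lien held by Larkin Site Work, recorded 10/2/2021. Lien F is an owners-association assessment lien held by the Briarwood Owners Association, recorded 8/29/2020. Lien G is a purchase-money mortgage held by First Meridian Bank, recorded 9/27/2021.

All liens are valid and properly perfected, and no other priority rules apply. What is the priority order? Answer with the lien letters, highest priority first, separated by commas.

Adjusting effective dates: G relates back to the deed date 9/26/2021.
As an ad valorem tax lien, B is senior to every other lien.
Ordering the rest by effective date: F (8/29/2020), C (10/23/2020), D (1/10/2021), A (8/19/2021), G (9/26/2021), E (10/2/2021).
Because D would otherwise rank above E, the subordination swaps them.

B, F, C, E, A, G, D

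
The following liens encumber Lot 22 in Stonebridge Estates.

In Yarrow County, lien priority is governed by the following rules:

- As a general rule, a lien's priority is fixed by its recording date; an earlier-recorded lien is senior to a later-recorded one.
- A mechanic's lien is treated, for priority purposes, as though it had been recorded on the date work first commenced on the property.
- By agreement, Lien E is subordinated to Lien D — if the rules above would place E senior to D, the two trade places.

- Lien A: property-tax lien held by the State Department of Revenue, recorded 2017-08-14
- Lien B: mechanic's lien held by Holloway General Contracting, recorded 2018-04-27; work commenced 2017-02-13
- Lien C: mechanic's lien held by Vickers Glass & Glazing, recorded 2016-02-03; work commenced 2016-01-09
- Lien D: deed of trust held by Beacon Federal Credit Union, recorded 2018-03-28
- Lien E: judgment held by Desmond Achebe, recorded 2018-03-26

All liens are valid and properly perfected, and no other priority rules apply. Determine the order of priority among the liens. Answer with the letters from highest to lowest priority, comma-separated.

Effective dates after the stated exceptions: B's effective date is 2017-02-13, when work began; C is treated as recorded 2016-01-09, the work-commencement date.
By effective date, earliest first: C (2016-01-09), B (2017-02-13), A (2017-08-14), E (2018-03-26), D (2018-03-28).
E would otherwise be senior to D, so under the subordination agreement E and D exchange positions.

C, B, A, D, E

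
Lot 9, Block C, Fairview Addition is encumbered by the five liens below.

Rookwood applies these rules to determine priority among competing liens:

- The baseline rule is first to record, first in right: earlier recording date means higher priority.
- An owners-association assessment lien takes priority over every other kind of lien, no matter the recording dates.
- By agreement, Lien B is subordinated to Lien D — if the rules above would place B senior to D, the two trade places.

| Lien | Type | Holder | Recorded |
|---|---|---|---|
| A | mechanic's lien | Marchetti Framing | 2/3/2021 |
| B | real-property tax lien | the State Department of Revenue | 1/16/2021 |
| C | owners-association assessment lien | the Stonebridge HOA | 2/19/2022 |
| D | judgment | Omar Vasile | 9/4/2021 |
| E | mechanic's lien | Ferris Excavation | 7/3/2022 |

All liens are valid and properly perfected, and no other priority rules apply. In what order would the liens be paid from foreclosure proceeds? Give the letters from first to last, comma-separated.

C, as an owners-association assessment lien, has superpriority and ranks first.
Remaining liens by effective date: B (1/16/2021), A (2/3/2021), D (9/4/2021), E (7/3/2022).
The subordination applies — B was senior to D — so B and D swap.

C, D, A, B, E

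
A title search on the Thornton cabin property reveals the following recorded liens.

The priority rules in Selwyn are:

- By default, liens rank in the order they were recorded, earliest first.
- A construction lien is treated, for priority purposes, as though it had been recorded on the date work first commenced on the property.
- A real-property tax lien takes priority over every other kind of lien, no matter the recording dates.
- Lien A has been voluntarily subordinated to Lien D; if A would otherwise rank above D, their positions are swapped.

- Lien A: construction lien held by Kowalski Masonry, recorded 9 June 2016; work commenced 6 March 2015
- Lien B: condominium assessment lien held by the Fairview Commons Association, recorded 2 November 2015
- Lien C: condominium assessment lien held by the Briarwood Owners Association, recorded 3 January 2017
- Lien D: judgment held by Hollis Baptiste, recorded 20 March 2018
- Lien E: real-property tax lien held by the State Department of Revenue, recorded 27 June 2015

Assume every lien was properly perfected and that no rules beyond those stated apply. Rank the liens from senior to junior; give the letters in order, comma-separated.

Effective dates after the stated exceptions: A relates back to 6 March 2015 (work commenced).
E, as a real-property tax lien, has superpriority and ranks first.
Ordering the rest by effective date: A (6 March 2015), B (2 November 2015), C (3 January 2017), D (20 March 2018).
A would otherwise be senior to D, so under the subordination agreement A and D exchange positions.

E, D, B, C, A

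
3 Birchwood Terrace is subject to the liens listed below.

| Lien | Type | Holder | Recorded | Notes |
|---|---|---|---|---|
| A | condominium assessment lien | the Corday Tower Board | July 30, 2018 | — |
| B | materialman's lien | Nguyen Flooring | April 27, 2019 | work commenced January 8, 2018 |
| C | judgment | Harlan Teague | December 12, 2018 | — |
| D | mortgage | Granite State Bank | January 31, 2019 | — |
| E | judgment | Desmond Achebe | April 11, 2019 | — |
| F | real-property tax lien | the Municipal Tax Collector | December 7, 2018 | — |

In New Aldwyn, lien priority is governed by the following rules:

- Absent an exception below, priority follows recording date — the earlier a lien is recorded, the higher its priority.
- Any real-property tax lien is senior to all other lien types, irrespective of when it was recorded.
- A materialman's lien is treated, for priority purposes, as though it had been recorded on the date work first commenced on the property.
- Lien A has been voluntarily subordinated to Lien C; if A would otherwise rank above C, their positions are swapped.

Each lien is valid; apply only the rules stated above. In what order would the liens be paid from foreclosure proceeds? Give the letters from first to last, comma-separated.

Effective dates after the stated exceptions: B relates back to January 8, 2018 (work commenced).
F is a real-property tax lien and takes priority over every other lien.
Remaining liens by effective date: B (January 8, 2018), A (July 30, 2018), C (December 12, 2018), D (January 31, 2019), E (April 11, 2019).
A is senior to C before the subordination, so the two trade places.

F, B, C, A, D, E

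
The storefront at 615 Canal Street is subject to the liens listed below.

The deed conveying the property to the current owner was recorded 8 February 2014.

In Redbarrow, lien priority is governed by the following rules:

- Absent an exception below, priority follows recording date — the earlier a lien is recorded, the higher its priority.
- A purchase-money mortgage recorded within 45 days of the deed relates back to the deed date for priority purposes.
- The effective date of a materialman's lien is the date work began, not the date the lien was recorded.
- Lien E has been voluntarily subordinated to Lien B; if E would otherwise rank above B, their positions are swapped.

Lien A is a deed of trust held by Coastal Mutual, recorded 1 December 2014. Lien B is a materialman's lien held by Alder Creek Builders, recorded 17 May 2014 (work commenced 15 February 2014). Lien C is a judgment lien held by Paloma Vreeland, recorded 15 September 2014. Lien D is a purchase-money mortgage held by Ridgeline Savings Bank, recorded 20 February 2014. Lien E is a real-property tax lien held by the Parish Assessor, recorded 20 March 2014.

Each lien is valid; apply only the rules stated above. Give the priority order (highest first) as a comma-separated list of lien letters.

D, B, E, C, A

Adjusting effective dates: B's effective date is 15 February 2014, when work began; D relates back to the deed date 8 February 2014.
Ordering by effective date: D (8 February 2014), B (15 February 2014), E (20 March 2014), C (15 September 2014), A (1 December 2014).
E already ranks below B; the subordination has no effect.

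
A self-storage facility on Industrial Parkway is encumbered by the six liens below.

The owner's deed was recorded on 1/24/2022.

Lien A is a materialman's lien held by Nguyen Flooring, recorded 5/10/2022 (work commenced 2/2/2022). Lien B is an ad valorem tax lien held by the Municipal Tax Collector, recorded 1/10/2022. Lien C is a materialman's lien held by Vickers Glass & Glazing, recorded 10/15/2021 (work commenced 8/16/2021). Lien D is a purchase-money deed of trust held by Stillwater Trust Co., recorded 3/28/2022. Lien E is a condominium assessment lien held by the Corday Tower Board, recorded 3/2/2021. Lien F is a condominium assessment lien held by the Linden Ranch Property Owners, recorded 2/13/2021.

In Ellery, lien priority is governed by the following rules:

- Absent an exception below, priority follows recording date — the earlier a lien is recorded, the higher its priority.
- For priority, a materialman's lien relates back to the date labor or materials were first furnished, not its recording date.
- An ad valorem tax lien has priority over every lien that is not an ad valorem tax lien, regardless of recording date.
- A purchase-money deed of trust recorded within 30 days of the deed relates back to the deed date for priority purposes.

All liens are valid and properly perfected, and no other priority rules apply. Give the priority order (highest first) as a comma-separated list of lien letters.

B, F, E, C, A, D

Effective dates after the stated exceptions: A's effective date is 2/2/2022, when work began; C's effective date is 8/16/2021, when work began; D was recorded 63 days after the deed, outside the 30-day window, so it keeps its recording date.
B, as an ad valorem tax lien, has superpriority and ranks first.
Ordering the rest by effective date: F (2/13/2021), E (3/2/2021), C (8/16/2021), A (2/2/2022), D (3/28/2022).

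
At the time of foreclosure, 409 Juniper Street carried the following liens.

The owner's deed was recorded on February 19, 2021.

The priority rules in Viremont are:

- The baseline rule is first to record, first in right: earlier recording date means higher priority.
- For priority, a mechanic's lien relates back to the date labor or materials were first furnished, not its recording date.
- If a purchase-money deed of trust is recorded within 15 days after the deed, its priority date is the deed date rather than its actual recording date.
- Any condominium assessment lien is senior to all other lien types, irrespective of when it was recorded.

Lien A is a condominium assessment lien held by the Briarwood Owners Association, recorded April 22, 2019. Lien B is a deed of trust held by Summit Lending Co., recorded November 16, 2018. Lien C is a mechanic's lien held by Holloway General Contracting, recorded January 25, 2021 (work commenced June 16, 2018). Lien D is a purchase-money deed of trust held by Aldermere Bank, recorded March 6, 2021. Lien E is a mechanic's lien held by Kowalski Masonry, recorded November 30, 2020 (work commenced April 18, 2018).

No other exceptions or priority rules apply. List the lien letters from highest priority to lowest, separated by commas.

Adjusting effective dates: C's effective date is June 16, 2018, when work began; D relates back to the deed date February 19, 2021; E's effective date is April 18, 2018, when work began.
A is a condominium assessment lien and takes priority over every other lien.
Ordering the rest by effective date: E (April 18, 2018), C (June 16, 2018), B (November 16, 2018), D (February 19, 2021).

A, E, C, B, D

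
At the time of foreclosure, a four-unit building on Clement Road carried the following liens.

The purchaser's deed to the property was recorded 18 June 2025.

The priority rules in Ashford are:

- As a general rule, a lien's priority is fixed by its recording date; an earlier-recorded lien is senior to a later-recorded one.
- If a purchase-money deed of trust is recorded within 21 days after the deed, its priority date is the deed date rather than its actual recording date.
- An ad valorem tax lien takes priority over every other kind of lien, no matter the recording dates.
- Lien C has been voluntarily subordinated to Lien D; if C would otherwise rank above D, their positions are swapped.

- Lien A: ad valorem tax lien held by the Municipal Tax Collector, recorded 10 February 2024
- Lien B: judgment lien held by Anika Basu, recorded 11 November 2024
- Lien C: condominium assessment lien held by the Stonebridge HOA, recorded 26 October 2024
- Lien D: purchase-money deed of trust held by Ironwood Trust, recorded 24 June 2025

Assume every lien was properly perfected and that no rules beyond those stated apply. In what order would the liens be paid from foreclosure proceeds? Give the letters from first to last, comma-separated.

First, effective dates: D's effective date is the deed date, 18 June 2025.
A is an ad valorem tax lien and takes priority over every other lien.
The other liens, earliest effective date first: C (26 October 2024), B (11 November 2024), D (18 June 2025).
C would otherwise be senior to D, so under the subordination agreement C and D exchange positions.

A, D, B, C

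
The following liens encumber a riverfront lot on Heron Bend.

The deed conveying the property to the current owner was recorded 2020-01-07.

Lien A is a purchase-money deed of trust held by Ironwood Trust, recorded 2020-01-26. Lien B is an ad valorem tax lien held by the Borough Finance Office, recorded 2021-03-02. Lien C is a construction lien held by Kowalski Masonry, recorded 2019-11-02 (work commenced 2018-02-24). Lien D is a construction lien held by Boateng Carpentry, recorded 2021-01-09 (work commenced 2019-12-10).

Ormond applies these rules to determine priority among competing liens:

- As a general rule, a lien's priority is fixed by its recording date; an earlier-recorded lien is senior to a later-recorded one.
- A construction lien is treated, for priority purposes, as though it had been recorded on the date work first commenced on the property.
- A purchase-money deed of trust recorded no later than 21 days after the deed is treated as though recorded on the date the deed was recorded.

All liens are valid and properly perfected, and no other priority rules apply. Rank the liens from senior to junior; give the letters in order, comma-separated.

Effective dates: A relates back to the deed date 2020-01-07; C is treated as recorded 2018-02-24, the work-commencement date; D's effective date is 2019-12-10, when work began.
Ordering by effective date: C (2018-02-24), D (2019-12-10), A (2020-01-07), B (2021-03-02).

C, D, A, B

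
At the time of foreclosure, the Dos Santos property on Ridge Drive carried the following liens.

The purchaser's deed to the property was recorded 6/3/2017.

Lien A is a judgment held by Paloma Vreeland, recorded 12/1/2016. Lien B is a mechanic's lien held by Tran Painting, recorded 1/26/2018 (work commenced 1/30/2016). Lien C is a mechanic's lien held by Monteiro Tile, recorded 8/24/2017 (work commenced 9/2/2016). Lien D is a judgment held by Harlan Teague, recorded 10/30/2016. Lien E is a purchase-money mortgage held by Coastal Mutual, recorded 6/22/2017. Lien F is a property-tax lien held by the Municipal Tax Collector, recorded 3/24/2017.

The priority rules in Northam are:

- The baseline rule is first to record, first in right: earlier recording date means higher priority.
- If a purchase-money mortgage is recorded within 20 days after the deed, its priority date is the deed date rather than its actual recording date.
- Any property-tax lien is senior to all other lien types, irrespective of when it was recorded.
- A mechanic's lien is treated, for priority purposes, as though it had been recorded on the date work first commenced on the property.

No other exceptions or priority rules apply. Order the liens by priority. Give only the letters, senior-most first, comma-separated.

First, effective dates: B is treated as recorded 1/30/2016, the work-commencement date; C's effective date is 9/2/2016, when work began; E was recorded within the 20-day window, so its effective date is the deed date 6/3/2017.
F, as a property-tax lien, has superpriority and ranks first.
Among the remaining liens, by effective date: B (1/30/2016), C (9/2/2016), D (10/30/2016), A (12/1/2016), E (6/3/2017).

F, B, C, D, A, E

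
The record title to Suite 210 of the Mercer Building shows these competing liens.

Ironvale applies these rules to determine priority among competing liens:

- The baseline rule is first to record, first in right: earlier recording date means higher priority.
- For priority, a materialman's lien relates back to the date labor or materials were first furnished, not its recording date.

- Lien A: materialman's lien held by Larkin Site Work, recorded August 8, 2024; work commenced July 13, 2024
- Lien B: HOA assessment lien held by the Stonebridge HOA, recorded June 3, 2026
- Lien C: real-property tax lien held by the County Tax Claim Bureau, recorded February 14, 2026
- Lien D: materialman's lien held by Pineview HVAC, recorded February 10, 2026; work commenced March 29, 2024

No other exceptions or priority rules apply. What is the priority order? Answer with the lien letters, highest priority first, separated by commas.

First, effective dates: A's effective date is July 13, 2024, when work began; D is treated as recorded March 29, 2024, the work-commencement date.
Sorted by effective date: D (March 29, 2024), A (July 13, 2024), C (February 14, 2026), B (June 3, 2026).

D, A, C, B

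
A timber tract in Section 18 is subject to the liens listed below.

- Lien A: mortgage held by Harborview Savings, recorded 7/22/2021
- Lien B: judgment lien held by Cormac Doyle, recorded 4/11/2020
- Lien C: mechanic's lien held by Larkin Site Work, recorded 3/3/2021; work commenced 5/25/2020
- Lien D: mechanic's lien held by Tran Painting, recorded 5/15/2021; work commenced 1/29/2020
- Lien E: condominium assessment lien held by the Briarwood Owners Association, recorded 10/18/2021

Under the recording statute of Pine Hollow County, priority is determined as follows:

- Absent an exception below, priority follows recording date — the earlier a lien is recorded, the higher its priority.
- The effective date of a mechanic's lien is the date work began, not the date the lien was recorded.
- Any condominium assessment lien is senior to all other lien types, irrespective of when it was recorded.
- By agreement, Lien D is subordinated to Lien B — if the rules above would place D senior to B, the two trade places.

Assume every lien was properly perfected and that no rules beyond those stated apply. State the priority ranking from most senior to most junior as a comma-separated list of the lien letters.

E, B, D, C, A

Effective dates: C is treated as recorded 5/25/2020, the work-commencement date; D's effective date is 1/29/2020, when work began.
E is a condominium assessment lien, so it outranks all other liens regardless of date.
Ordering the rest by effective date: D (1/29/2020), B (4/11/2020), C (5/25/2020), A (7/22/2021).
D is senior to B before the subordination, so the two trade places.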